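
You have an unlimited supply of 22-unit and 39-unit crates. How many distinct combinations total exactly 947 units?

1

Need nonnegative integers with 22j + 39k = 947.
gcd(22, 39) = 1, and 22·(16) + 39·(-9) = 1.
So (j₀, k₀) = (15152, -8523); general j = 15152 + 39t, k = -8523 - 22t.
j ≥ 0 ⇒ t ≥ -388; k ≥ 0 ⇒ t ≤ -388. That's 1 value of t.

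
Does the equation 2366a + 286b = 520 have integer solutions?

gcd(2366, 286):
  2366 = 8×286 + 78
  286 = 3×78 + 52
  78 = 1×52 + 26
  52 = 2×26
so gcd(2366, 286) = 26.
26 divides 520, so integer solutions exist.

yes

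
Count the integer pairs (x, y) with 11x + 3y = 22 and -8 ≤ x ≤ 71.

gcd(11, 3) = 1  (11 = 3*3 + 2, 3 = 1*2 + 1, 2 = 2*1).
Back-substituting, 11*(-1) + 3*(4) = 1.
Scale by 22: particular solution (-22, 88); reduce x mod 3: (2, 0).
General solution: x = 2 + 3t, y = 0 - 11t for integer t.
-8 ≤ 2 + 3t ≤ 71 gives t ∈ [-3, 23], which is 27 values.

27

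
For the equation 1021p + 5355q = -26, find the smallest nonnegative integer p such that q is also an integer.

gcd(5355, 1021):
  5355 = 5*1021 + 250
  1021 = 4*250 + 21
  250 = 11*21 + 19
  21 = 1*19 + 2
  19 = 9*2 + 1
  2 = 2*1
so gcd(5355, 1021) = 1.
1 divides -26, so solutions exist.
Back-substitute for Bézout coefficients:
  1 = 19 - 9*2
  ... = 1021*(-2549) + 5355*(486)
Scale by -26/1 = -26: (p₀, q₀) = (66274, -12636).
General solution: p = 66274 + 5355t, q = -12636 - 1021t for integer t.
p ≥ 0: smallest is 66274 mod 5355 = 2014 (at t = -12), with q = -384.

2014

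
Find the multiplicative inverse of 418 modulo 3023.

gcd(3023, 418) = 1.
By Bézout, 418×(-1309) + 3023×(181) = 1.
So 418×-1309 ≡ 1 (mod 3023), and -1309 mod 3023 = 1714.

1714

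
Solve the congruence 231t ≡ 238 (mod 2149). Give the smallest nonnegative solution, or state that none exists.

gcd(2149, 231) = 7.
7 divides 238, so solutions exist.
By Bézout, 231×(-93) + 2149×(10) = 7.
So 231×(-93) ≡ 7 (mod 2149); multiply by 34: t ≡ -3162 (mod 307).
Smallest nonnegative: t = -3162 mod 307 = 215.

215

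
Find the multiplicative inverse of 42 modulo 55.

38

gcd(55, 42):
  55 = 1*42 + 13
  42 = 3*13 + 3
  13 = 4*3 + 1
  3 = 3*1
so gcd(55, 42) = 1.
Back-substitute for Bézout coefficients:
  1 = 13 - 4*3
  ... = 42*(-17) + 55*(13)
So 42*-17 ≡ 1 (mod 55), and -17 mod 55 = 38.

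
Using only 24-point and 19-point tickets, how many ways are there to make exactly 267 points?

1

Need nonnegative integers with 24j + 19k = 267.
gcd(24, 19) = 1, and 24·(4) + 19·(-5) = 1.
So (j₀, k₀) = (1068, -1335); general j = 1068 + 19t, k = -1335 - 24t.
j ≥ 0 ⇒ t ≥ -56; k ≥ 0 ⇒ t ≤ -56. That's 1 value of t.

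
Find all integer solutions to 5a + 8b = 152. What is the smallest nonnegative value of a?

gcd(8, 5) = 1.
1 divides 152, so solutions exist.
By Bézout, 5×(-3) + 8×(2) = 1.
Scale by 152/1 = 152: (a₀, b₀) = (-456, 304).
General solution: a = -456 + 8t, b = 304 - 5t for integer t.
a ≥ 0: smallest is -456 mod 8 = 0 (at t = 57), with b = 19.

0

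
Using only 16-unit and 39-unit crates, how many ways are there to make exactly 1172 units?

2

Need nonnegative integers with 16j + 39k = 1172.
gcd(16, 39) = 1, and 16·(-17) + 39·(7) = 1.
So (j₀, k₀) = (-19924, 8204); general j = -19924 + 39t, k = 8204 - 16t.
j ≥ 0 ⇒ t ≥ 511; k ≥ 0 ⇒ t ≤ 512. That's 2 values of t.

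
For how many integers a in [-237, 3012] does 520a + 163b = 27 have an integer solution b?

gcd(520, 163):
  520 = 3×163 + 31
  163 = 5×31 + 8
  31 = 3×8 + 7
  8 = 1×7 + 1
  7 = 7×1
so gcd(520, 163) = 1.
Back-substitute for Bézout coefficients:
  1 = 8 - 1×7
  ... = 520×(-21) + 163×(67)
Scale by 27: particular solution (-567, 1809); reduce a mod 163: (85, -271).
General solution: a = 85 + 163t, b = -271 - 520t for integer t.
-237 ≤ 85 + 163t ≤ 3012 gives t ∈ [-1, 17], which is 19 values.

19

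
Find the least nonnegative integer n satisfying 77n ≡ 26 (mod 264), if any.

no solution

gcd(264, 77):
  264 = 3·77 + 33
  77 = 2·33 + 11
  33 = 3·11
so gcd(264, 77) = 11.
11 does not divide 26, so the congruence has no solution.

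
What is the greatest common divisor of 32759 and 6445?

1

gcd(32759, 6445) = 1  (32759 = 5×6445 + 534, 6445 = 12×534 + 37, 534 = 14×37 + 16, 37 = 2×16 + 5, 16 = 3×5 + 1, 5 = 5×1).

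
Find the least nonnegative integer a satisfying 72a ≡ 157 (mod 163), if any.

gcd(163, 72) = 1  (163 = 2*72 + 19, 72 = 3*19 + 15, 19 = 1*15 + 4, 15 = 3*4 + 3, 4 = 1*3 + 1, 3 = 3*1).
1 divides 157, so solutions exist.
Back-substituting, 72*(-43) + 163*(19) = 1.
So 72*(-43) ≡ 1 (mod 163); multiply by 157: a ≡ -6751 (mod 163).
Smallest nonnegative: a = -6751 mod 163 = 95.

95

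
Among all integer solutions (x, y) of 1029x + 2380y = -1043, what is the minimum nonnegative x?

gcd(2380, 1029):
  2380 = 2·1029 + 322
  1029 = 3·322 + 63
  322 = 5·63 + 7
  63 = 9·7
so gcd(2380, 1029) = 7.
7 divides -1043, so solutions exist.
Back-substitute for Bézout coefficients:
  7 = 322 - 5·63
  ... = 1029·(-37) + 2380·(16)
Scale by -1043/7 = -149: (x₀, y₀) = (5513, -2384).
General solution: x = 5513 + 340t, y = -2384 - 147t for integer t.
x ≥ 0: smallest is 5513 mod 340 = 73 (at t = -16), with y = -32.

73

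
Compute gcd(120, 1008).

24

gcd(1008, 120):
  1008 = 8·120 + 48
  120 = 2·48 + 24
  48 = 2·24
so gcd(1008, 120) = 24.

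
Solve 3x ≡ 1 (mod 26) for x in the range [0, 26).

gcd(26, 3):
  26 = 8*3 + 2
  3 = 1*2 + 1
  2 = 2*1
so gcd(26, 3) = 1.
Back-substitute for Bézout coefficients:
  1 = 3 - 1*2
  ... = 3*(9) + 26*(-1)
So 3*9 ≡ 1 (mod 26), and 9 mod 26 = 9.

9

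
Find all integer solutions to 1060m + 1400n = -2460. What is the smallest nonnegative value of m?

gcd(1400, 1060):
  1400 = 1×1060 + 340
  1060 = 3×340 + 40
  340 = 8×40 + 20
  40 = 2×20
so gcd(1400, 1060) = 20.
20 divides -2460, so solutions exist.
Back-substitute for Bézout coefficients:
  20 = 340 - 8×40
  ... = 1060×(-33) + 1400×(25)
Scale by -2460/20 = -123: (m₀, n₀) = (4059, -3075).
General solution: m = 4059 + 70t, n = -3075 - 53t for integer t.
m ≥ 0: smallest is 4059 mod 70 = 69 (at t = -57), with n = -54.

69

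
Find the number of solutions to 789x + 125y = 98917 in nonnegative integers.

gcd(789, 125):
  789 = 6*125 + 39
  125 = 3*39 + 8
  39 = 4*8 + 7
  8 = 1*7 + 1
  7 = 7*1
so gcd(789, 125) = 1.
Back-substitute for Bézout coefficients:
  1 = 8 - 1*7
  ... = 789*(-16) + 125*(101)
Scale by 98917: one solution is (-1582672, 9990617). Reduce x mod 125: (78, 299).
General: x = 78 + 125t, y = 299 - 789t.
x ≥ 0 ⇒ t ≥ 0; y ≥ 0 ⇒ t ≤ 0. So t ∈ [0, 0]: 1 solution.

1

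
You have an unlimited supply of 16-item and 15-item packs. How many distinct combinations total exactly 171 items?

Need nonnegative integers with 16j + 15k = 171.
gcd(16, 15) = 1, and 16·(1) + 15·(-1) = 1.
So (j₀, k₀) = (171, -171); general j = 171 + 15t, k = -171 - 16t.
j ≥ 0 ⇒ t ≥ -11; k ≥ 0 ⇒ t ≤ -11. That's 1 value of t.

1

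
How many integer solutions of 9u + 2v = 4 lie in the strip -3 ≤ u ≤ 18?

gcd(9, 2) = 1  (9 = 4*2 + 1, 2 = 2*1).
Back-substituting, 9*(1) + 2*(-4) = 1.
Scale by 4: particular solution (4, -16); reduce u mod 2: (0, 2).
General solution: u = 0 + 2t, v = 2 - 9t for integer t.
-3 ≤ 0 + 2t ≤ 18 gives t ∈ [-1, 9], which is 11 values.

11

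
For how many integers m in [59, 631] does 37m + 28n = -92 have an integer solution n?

gcd(37, 28) = 1.
By Bézout, 37*(-3) + 28*(4) = 1.
Particular solution: (24, -35).
General solution: m = 24 + 28t, n = -35 - 37t for integer t.
59 ≤ 24 + 28t ≤ 631 gives t ∈ [2, 21], which is 20 values.

20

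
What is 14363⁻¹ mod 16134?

11087

gcd(16134, 14363) = 1  (16134 = 1*14363 + 1771, 14363 = 8*1771 + 195, 1771 = 9*195 + 16, 195 = 12*16 + 3, 16 = 5*3 + 1, 3 = 3*1).
Back-substituting, 14363*(-5047) + 16134*(4493) = 1.
So 14363*-5047 ≡ 1 (mod 16134), and -5047 mod 16134 = 11087.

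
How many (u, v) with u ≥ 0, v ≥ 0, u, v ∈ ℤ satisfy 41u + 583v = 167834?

7

gcd(583, 41) = 1.
By Bézout, 41×(128) + 583×(-9) = 1.
One solution: (368, 262).
General: u = 368 + 583t, v = 262 - 41t.
u ≥ 0 ⇒ t ≥ 0; v ≥ 0 ⇒ t ≤ 6. So t ∈ [0, 6]: 7 solutions.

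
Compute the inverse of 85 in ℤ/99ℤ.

7

gcd(99, 85) = 1.
By Bézout, 85*(7) + 99*(-6) = 1.
So 85*7 ≡ 1 (mod 99), and 7 mod 99 = 7.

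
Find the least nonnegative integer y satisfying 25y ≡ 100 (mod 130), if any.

4

gcd(130, 25) = 5  (130 = 5×25 + 5, 25 = 5×5).
5 divides 100, so solutions exist.
Back-substituting, 25×(-5) + 130×(1) = 5.
So 25×(-5) ≡ 5 (mod 130); multiply by 20: y ≡ -100 (mod 26).
Smallest nonnegative: y = -100 mod 26 = 4.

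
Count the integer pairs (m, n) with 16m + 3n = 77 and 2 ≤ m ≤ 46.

gcd(16, 3):
  16 = 5·3 + 1
  3 = 3·1
so gcd(16, 3) = 1.
Back-substitute for Bézout coefficients:
  1 = 16 - 5·3
  ... = 16·(1) + 3·(-5)
Scale by 77: particular solution (77, -385); reduce m mod 3: (2, 15).
General solution: m = 2 + 3t, n = 15 - 16t for integer t.
2 ≤ 2 + 3t ≤ 46 gives t ∈ [0, 14], which is 15 values.

15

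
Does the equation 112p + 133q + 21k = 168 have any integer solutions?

yes

gcd(133, 112) = 7  (133 = 1×112 + 21, 112 = 5×21 + 7, 21 = 3×7).
gcd(7, 21) = 7.
7 divides 168, so integer solutions exist.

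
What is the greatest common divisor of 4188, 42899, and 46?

gcd(42899, 4188) = 1.
gcd(1, 46) = 1.

1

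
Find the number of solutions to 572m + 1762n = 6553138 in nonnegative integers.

13

gcd(1762, 572) = 2.
By Bézout, 572*(268) + 1762*(-87) = 2.
One solution: (481, 3563).
General: m = 481 + 881t, n = 3563 - 286t.
m ≥ 0 ⇒ t ≥ 0; n ≥ 0 ⇒ t ≤ 12. So t ∈ [0, 12]: 13 solutions.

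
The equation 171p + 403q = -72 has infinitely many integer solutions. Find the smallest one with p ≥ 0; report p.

gcd(403, 171):
  403 = 2×171 + 61
  171 = 2×61 + 49
  61 = 1×49 + 12
  49 = 4×12 + 1
  12 = 12×1
so gcd(403, 171) = 1.
1 divides -72, so solutions exist.
Back-substitute for Bézout coefficients:
  1 = 49 - 4×12
  ... = 171×(33) + 403×(-14)
Scale by -72/1 = -72: (p₀, q₀) = (-2376, 1008).
General solution: p = -2376 + 403t, q = 1008 - 171t for integer t.
p ≥ 0: smallest is -2376 mod 403 = 42 (at t = 6), with q = -18.

42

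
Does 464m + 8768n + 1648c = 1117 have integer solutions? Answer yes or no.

no

gcd(8768, 464) = 16  (8768 = 18*464 + 416, 464 = 1*416 + 48, 416 = 8*48 + 32, 48 = 1*32 + 16, 32 = 2*16).
gcd(16, 1648) = 16.
16 does not divide 1117 (remainder 13), so no integer solutions.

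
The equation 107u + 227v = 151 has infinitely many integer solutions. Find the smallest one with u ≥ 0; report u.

99

gcd(227, 107):
  227 = 2*107 + 13
  107 = 8*13 + 3
  13 = 4*3 + 1
  3 = 3*1
so gcd(227, 107) = 1.
1 divides 151, so solutions exist.
Back-substitute for Bézout coefficients:
  1 = 13 - 4*3
  ... = 107*(-70) + 227*(33)
Scale by 151/1 = 151: (u₀, v₀) = (-10570, 4983).
General solution: u = -10570 + 227t, v = 4983 - 107t for integer t.
u ≥ 0: smallest is -10570 mod 227 = 99 (at t = 47), with v = -46.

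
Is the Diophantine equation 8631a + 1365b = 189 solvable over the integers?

gcd(8631, 1365) = 21  (8631 = 6*1365 + 441, 1365 = 3*441 + 42, 441 = 10*42 + 21, 42 = 2*21).
21 divides 189, so integer solutions exist.

yes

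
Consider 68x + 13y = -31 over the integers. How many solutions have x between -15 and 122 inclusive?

gcd(68, 13) = 1  (68 = 5×13 + 3, 13 = 4×3 + 1, 3 = 3×1).
Back-substituting, 68×(-4) + 13×(21) = 1.
Scale by -31: particular solution (124, -651); reduce x mod 13: (7, -39).
General solution: x = 7 + 13t, y = -39 - 68t for integer t.
-15 ≤ 7 + 13t ≤ 122 gives t ∈ [-1, 8], which is 10 values.

10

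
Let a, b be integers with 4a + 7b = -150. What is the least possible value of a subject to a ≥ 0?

gcd(7, 4) = 1  (7 = 1*4 + 3, 4 = 1*3 + 1, 3 = 3*1).
1 divides -150, so solutions exist.
Back-substituting, 4*(2) + 7*(-1) = 1.
Scale by -150/1 = -150: (a₀, b₀) = (-300, 150).
General solution: a = -300 + 7t, b = 150 - 4t for integer t.
a ≥ 0: smallest is -300 mod 7 = 1 (at t = 43), with b = -22.

1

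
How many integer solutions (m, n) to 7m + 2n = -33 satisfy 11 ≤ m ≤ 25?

gcd(7, 2) = 1  (7 = 3*2 + 1, 2 = 2*1).
Back-substituting, 7*(1) + 2*(-3) = 1.
Scale by -33: particular solution (-33, 99); reduce m mod 2: (1, -20).
General solution: m = 1 + 2t, n = -20 - 7t for integer t.
11 ≤ 1 + 2t ≤ 25 gives t ∈ [5, 12], which is 8 values.

8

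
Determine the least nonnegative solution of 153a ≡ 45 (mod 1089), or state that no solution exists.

43

gcd(1089, 153):
  1089 = 7·153 + 18
  153 = 8·18 + 9
  18 = 2·9
so gcd(1089, 153) = 9.
9 divides 45, so solutions exist.
Back-substitute for Bézout coefficients:
  9 = 153 - 8·18
  ... = 153·(57) + 1089·(-8)
So 153·(57) ≡ 9 (mod 1089); multiply by 5: a ≡ 285 (mod 121).
Smallest nonnegative: a = 285 mod 121 = 43.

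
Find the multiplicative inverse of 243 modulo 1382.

gcd(1382, 243) = 1  (1382 = 5×243 + 167, 243 = 1×167 + 76, 167 = 2×76 + 15, 76 = 5×15 + 1, 15 = 15×1).
Back-substituting, 243×(91) + 1382×(-16) = 1.
So 243×91 ≡ 1 (mod 1382), and 91 mod 1382 = 91.

91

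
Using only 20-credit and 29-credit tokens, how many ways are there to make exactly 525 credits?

Need nonnegative integers with 20j + 29k = 525.
gcd(20, 29) = 1, and 20·(-13) + 29·(9) = 1.
So (j₀, k₀) = (-6825, 4725); general j = -6825 + 29t, k = 4725 - 20t.
j ≥ 0 ⇒ t ≥ 236; k ≥ 0 ⇒ t ≤ 236. That's 1 value of t.

1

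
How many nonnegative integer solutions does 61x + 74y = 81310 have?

gcd(74, 61) = 1  (74 = 1×61 + 13, 61 = 4×13 + 9, 13 = 1×9 + 4, 9 = 2×4 + 1, 4 = 4×1).
Back-substituting, 61×(17) + 74×(-14) = 1.
Scale by 81310: one solution is (1382270, -1138340). Reduce x mod 74: (24, 1079).
General: x = 24 + 74t, y = 1079 - 61t.
x ≥ 0 ⇒ t ≥ 0; y ≥ 0 ⇒ t ≤ 17. So t ∈ [0, 17]: 18 solutions.

18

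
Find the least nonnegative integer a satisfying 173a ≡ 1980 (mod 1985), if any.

1090

gcd(1985, 173) = 1.
1 divides 1980, so solutions exist.
By Bézout, 173*(-218) + 1985*(19) = 1.
So 173*(-218) ≡ 1 (mod 1985); multiply by 1980: a ≡ -431640 (mod 1985).
Smallest nonnegative: a = -431640 mod 1985 = 1090.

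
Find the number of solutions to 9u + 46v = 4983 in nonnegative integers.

gcd(46, 9) = 1.
By Bézout, 9·(-5) + 46·(1) = 1.
One solution: (17, 105).
General: u = 17 + 46t, v = 105 - 9t.
u ≥ 0 ⇒ t ≥ 0; v ≥ 0 ⇒ t ≤ 11. So t ∈ [0, 11]: 12 solutions.

12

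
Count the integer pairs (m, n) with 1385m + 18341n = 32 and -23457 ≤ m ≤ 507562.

29

gcd(18341, 1385):
  18341 = 13×1385 + 336
  1385 = 4×336 + 41
  336 = 8×41 + 8
  41 = 5×8 + 1
  8 = 8×1
so gcd(18341, 1385) = 1.
Back-substitute for Bézout coefficients:
  1 = 41 - 5×8
  ... = 1385×(2238) + 18341×(-169)
Scale by 32: particular solution (71616, -5408); reduce m mod 18341: (16593, -1253).
General solution: m = 16593 + 18341t, n = -1253 - 1385t for integer t.
-23457 ≤ 16593 + 18341t ≤ 507562 gives t ∈ [-2, 26], which is 29 values.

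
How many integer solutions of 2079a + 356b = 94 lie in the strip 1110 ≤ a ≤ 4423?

10

gcd(2079, 356):
  2079 = 5*356 + 299
  356 = 1*299 + 57
  299 = 5*57 + 14
  57 = 4*14 + 1
  14 = 14*1
so gcd(2079, 356) = 1.
Back-substitute for Bézout coefficients:
  1 = 57 - 4*14
  ... = 2079*(-25) + 356*(146)
Scale by 94: particular solution (-2350, 13724); reduce a mod 356: (142, -829).
General solution: a = 142 + 356t, b = -829 - 2079t for integer t.
1110 ≤ 142 + 356t ≤ 4423 gives t ∈ [3, 12], which is 10 values.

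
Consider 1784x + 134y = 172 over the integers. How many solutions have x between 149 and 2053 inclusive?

29

gcd(1784, 134) = 2.
By Bézout, 1784*(16) + 134*(-213) = 2.
Particular solution: (36, -478).
General solution: x = 36 + 67t, y = -478 - 892t for integer t.
149 ≤ 36 + 67t ≤ 2053 gives t ∈ [2, 30], which is 29 values.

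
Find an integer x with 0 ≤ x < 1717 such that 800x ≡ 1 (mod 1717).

1174

gcd(1717, 800) = 1.
By Bézout, 800×(-543) + 1717×(253) = 1.
So 800×-543 ≡ 1 (mod 1717), and -543 mod 1717 = 1174.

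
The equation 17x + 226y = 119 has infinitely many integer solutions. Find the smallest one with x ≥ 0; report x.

7

gcd(226, 17):
  226 = 13*17 + 5
  17 = 3*5 + 2
  5 = 2*2 + 1
  2 = 2*1
so gcd(226, 17) = 1.
1 divides 119, so solutions exist.
Back-substitute for Bézout coefficients:
  1 = 5 - 2*2
  ... = 17*(-93) + 226*(7)
Scale by 119/1 = 119: (x₀, y₀) = (-11067, 833).
General solution: x = -11067 + 226t, y = 833 - 17t for integer t.
x ≥ 0: smallest is -11067 mod 226 = 7 (at t = 49), with y = 0.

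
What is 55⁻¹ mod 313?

74

gcd(313, 55):
  313 = 5×55 + 38
  55 = 1×38 + 17
  38 = 2×17 + 4
  17 = 4×4 + 1
  4 = 4×1
so gcd(313, 55) = 1.
Back-substitute for Bézout coefficients:
  1 = 17 - 4×4
  ... = 55×(74) + 313×(-13)
So 55×74 ≡ 1 (mod 313), and 74 mod 313 = 74.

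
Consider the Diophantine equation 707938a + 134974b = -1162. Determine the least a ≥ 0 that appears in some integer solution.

gcd(707938, 134974):
  707938 = 5·134974 + 33068
  134974 = 4·33068 + 2702
  33068 = 12·2702 + 644
  2702 = 4·644 + 126
  644 = 5·126 + 14
  126 = 9·14
so gcd(707938, 134974) = 14.
14 divides -1162, so solutions exist.
Back-substitute for Bézout coefficients:
  14 = 644 - 5·126
  ... = 707938·(1049) + 134974·(-5502)
Scale by -1162/14 = -83: (a₀, b₀) = (-87067, 456666).
General solution: a = -87067 + 9641t, b = 456666 - 50567t for integer t.
a ≥ 0: smallest is -87067 mod 9641 = 9343 (at t = 10), with b = -49004.

9343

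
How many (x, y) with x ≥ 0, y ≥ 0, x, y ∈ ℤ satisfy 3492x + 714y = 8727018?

21

gcd(3492, 714) = 6  (3492 = 4*714 + 636, 714 = 1*636 + 78, 636 = 8*78 + 12, 78 = 6*12 + 6, 12 = 2*6).
Back-substituting, 3492*(-55) + 714*(269) = 6.
Scale by 1454503: one solution is (-79997665, 391261307). Reduce x mod 119: (85, 11807).
General: x = 85 + 119t, y = 11807 - 582t.
x ≥ 0 ⇒ t ≥ 0; y ≥ 0 ⇒ t ≤ 20. So t ∈ [0, 20]: 21 solutions.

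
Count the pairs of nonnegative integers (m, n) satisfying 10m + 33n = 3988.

gcd(33, 10) = 1  (33 = 3*10 + 3, 10 = 3*3 + 1, 3 = 3*1).
Back-substituting, 10*(10) + 33*(-3) = 1.
Scale by 3988: one solution is (39880, -11964). Reduce m mod 33: (16, 116).
General: m = 16 + 33t, n = 116 - 10t.
m ≥ 0 ⇒ t ≥ 0; n ≥ 0 ⇒ t ≤ 11. So t ∈ [0, 11]: 12 solutions.

12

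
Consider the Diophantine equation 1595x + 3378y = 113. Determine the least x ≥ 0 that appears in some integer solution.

gcd(3378, 1595) = 1.
1 divides 113, so solutions exist.
By Bézout, 1595·(557) + 3378·(-263) = 1.
Scale by 113/1 = 113: (x₀, y₀) = (62941, -29719).
General solution: x = 62941 + 3378t, y = -29719 - 1595t for integer t.
x ≥ 0: smallest is 62941 mod 3378 = 2137 (at t = -18), with y = -1009.

2137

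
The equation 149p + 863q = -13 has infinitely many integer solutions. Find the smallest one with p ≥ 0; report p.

81

gcd(863, 149) = 1  (863 = 5×149 + 118, 149 = 1×118 + 31, 118 = 3×31 + 25, 31 = 1×25 + 6, 25 = 4×6 + 1, 6 = 6×1).
1 divides -13, so solutions exist.
Back-substituting, 149×(-139) + 863×(24) = 1.
Scale by -13/1 = -13: (p₀, q₀) = (1807, -312).
General solution: p = 1807 + 863t, q = -312 - 149t for integer t.
p ≥ 0: smallest is 1807 mod 863 = 81 (at t = -2), with q = -14.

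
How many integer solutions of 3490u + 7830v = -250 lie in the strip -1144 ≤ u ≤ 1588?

3

gcd(7830, 3490):
  7830 = 2·3490 + 850
  3490 = 4·850 + 90
  850 = 9·90 + 40
  90 = 2·40 + 10
  40 = 4·10
so gcd(7830, 3490) = 10.
Back-substitute for Bézout coefficients:
  10 = 90 - 2·40
  ... = 3490·(175) + 7830·(-78)
Scale by -25: particular solution (-4375, 1950); reduce u mod 783: (323, -144).
General solution: u = 323 + 783t, v = -144 - 349t for integer t.
-1144 ≤ 323 + 783t ≤ 1588 gives t ∈ [-1, 1], which is 3 values.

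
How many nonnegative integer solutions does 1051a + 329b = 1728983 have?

5

gcd(1051, 329):
  1051 = 3*329 + 64
  329 = 5*64 + 9
  64 = 7*9 + 1
  9 = 9*1
so gcd(1051, 329) = 1.
Back-substitute for Bézout coefficients:
  1 = 64 - 7*9
  ... = 1051*(36) + 329*(-115)
Scale by 1728983: one solution is (62243388, -198833045). Reduce a mod 329: (207, 4594).
General: a = 207 + 329t, b = 4594 - 1051t.
a ≥ 0 ⇒ t ≥ 0; b ≥ 0 ⇒ t ≤ 4. So t ∈ [0, 4]: 5 solutions.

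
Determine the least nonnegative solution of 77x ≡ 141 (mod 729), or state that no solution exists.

gcd(729, 77) = 1.
1 divides 141, so solutions exist.
By Bézout, 77×(-142) + 729×(15) = 1.
So 77×(-142) ≡ 1 (mod 729); multiply by 141: x ≡ -20022 (mod 729).
Smallest nonnegative: x = -20022 mod 729 = 390.

390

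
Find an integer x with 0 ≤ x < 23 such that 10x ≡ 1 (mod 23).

7

gcd(23, 10) = 1.
By Bézout, 10*(7) + 23*(-3) = 1.
So 10*7 ≡ 1 (mod 23), and 7 mod 23 = 7.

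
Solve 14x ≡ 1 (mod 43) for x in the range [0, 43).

40

gcd(43, 14) = 1  (43 = 3·14 + 1, 14 = 14·1).
Back-substituting, 14·(-3) + 43·(1) = 1.
So 14·-3 ≡ 1 (mod 43), and -3 mod 43 = 40.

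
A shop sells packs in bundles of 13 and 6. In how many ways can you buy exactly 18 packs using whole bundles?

1

Need nonnegative integers with 13j + 6k = 18.
gcd(13, 6) = 1, and 13·(1) + 6·(-2) = 1.
So (j₀, k₀) = (18, -36); general j = 18 + 6t, k = -36 - 13t.
j ≥ 0 ⇒ t ≥ -3; k ≥ 0 ⇒ t ≤ -3. That's 1 value of t.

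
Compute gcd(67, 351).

gcd(351, 67):
  351 = 5×67 + 16
  67 = 4×16 + 3
  16 = 5×3 + 1
  3 = 3×1
so gcd(351, 67) = 1.

1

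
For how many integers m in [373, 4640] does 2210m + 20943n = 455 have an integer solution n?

gcd(20943, 2210):
  20943 = 9×2210 + 1053
  2210 = 2×1053 + 104
  1053 = 10×104 + 13
  104 = 8×13
so gcd(20943, 2210) = 13.
Back-substitute for Bézout coefficients:
  13 = 1053 - 10×104
  ... = 2210×(-199) + 20943×(21)
Scale by 35: particular solution (-6965, 735); reduce m mod 1611: (1090, -115).
General solution: m = 1090 + 1611t, n = -115 - 170t for integer t.
373 ≤ 1090 + 1611t ≤ 4640 gives t ∈ [0, 2], which is 3 values.

3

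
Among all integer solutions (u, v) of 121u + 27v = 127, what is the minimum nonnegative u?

gcd(121, 27) = 1.
1 divides 127, so solutions exist.
By Bézout, 121×(-2) + 27×(9) = 1.
Scale by 127/1 = 127: (u₀, v₀) = (-254, 1143).
General solution: u = -254 + 27t, v = 1143 - 121t for integer t.
u ≥ 0: smallest is -254 mod 27 = 16 (at t = 10), with v = -67.

16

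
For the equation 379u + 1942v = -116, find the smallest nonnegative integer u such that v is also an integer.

gcd(1942, 379) = 1.
1 divides -116, so solutions exist.
By Bézout, 379×(661) + 1942×(-129) = 1.
Scale by -116/1 = -116: (u₀, v₀) = (-76676, 14964).
General solution: u = -76676 + 1942t, v = 14964 - 379t for integer t.
u ≥ 0: smallest is -76676 mod 1942 = 1004 (at t = 40), with v = -196.

1004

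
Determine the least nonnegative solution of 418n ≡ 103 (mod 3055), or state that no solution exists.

2931

gcd(3055, 418) = 1.
1 divides 103, so solutions exist.
By Bézout, 418×(592) + 3055×(-81) = 1.
So 418×(592) ≡ 1 (mod 3055); multiply by 103: n ≡ 60976 (mod 3055).
Smallest nonnegative: n = 60976 mod 3055 = 2931.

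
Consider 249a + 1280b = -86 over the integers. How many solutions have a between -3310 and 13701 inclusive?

13

gcd(1280, 249):
  1280 = 5·249 + 35
  249 = 7·35 + 4
  35 = 8·4 + 3
  4 = 1·3 + 1
  3 = 3·1
so gcd(1280, 249) = 1.
Back-substitute for Bézout coefficients:
  1 = 4 - 1·3
  ... = 249·(329) + 1280·(-64)
Scale by -86: particular solution (-28294, 5504); reduce a mod 1280: (1146, -223).
General solution: a = 1146 + 1280t, b = -223 - 249t for integer t.
-3310 ≤ 1146 + 1280t ≤ 13701 gives t ∈ [-3, 9], which is 13 values.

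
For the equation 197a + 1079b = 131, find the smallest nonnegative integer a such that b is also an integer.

280

gcd(1079, 197):
  1079 = 5·197 + 94
  197 = 2·94 + 9
  94 = 10·9 + 4
  9 = 2·4 + 1
  4 = 4·1
so gcd(1079, 197) = 1.
1 divides 131, so solutions exist.
Back-substitute for Bézout coefficients:
  1 = 9 - 2·4
  ... = 197·(241) + 1079·(-44)
Scale by 131/1 = 131: (a₀, b₀) = (31571, -5764).
General solution: a = 31571 + 1079t, b = -5764 - 197t for integer t.
a ≥ 0: smallest is 31571 mod 1079 = 280 (at t = -29), with b = -51.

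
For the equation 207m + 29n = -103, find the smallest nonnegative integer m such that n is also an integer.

25

gcd(207, 29) = 1.
1 divides -103, so solutions exist.
By Bézout, 207*(-7) + 29*(50) = 1.
Scale by -103/1 = -103: (m₀, n₀) = (721, -5150).
General solution: m = 721 + 29t, n = -5150 - 207t for integer t.
m ≥ 0: smallest is 721 mod 29 = 25 (at t = -24), with n = -182.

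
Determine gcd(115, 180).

gcd(180, 115):
  180 = 1×115 + 65
  115 = 1×65 + 50
  65 = 1×50 + 15
  50 = 3×15 + 5
  15 = 3×5
so gcd(180, 115) = 5.

5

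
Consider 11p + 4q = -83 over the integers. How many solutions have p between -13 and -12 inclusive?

gcd(11, 4):
  11 = 2×4 + 3
  4 = 1×3 + 1
  3 = 3×1
so gcd(11, 4) = 1.
Back-substitute for Bézout coefficients:
  1 = 4 - 1×3
  ... = 11×(-1) + 4×(3)
Scale by -83: particular solution (83, -249); reduce p mod 4: (3, -29).
General solution: p = 3 + 4t, q = -29 - 11t for integer t.
-13 ≤ 3 + 4t ≤ -12 gives t ∈ [-4, -4], which is 1 value.

1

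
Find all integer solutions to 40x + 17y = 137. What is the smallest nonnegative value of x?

gcd(40, 17) = 1  (40 = 2×17 + 6, 17 = 2×6 + 5, 6 = 1×5 + 1, 5 = 5×1).
1 divides 137, so solutions exist.
Back-substituting, 40×(3) + 17×(-7) = 1.
Scale by 137/1 = 137: (x₀, y₀) = (411, -959).
General solution: x = 411 + 17t, y = -959 - 40t for integer t.
x ≥ 0: smallest is 411 mod 17 = 3 (at t = -24), with y = 1.

3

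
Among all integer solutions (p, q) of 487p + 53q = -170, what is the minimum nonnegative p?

36

gcd(487, 53) = 1.
1 divides -170, so solutions exist.
By Bézout, 487·(16) + 53·(-147) = 1.
Scale by -170/1 = -170: (p₀, q₀) = (-2720, 24990).
General solution: p = -2720 + 53t, q = 24990 - 487t for integer t.
p ≥ 0: smallest is -2720 mod 53 = 36 (at t = 52), with q = -334.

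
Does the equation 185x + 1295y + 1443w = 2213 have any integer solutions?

gcd(1295, 185) = 185.
gcd(185, 1443) = 37.
37 does not divide 2213 (remainder 30), so no integer solutions.

no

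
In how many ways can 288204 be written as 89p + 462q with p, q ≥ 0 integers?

7

gcd(462, 89) = 1.
By Bézout, 89×(-109) + 462×(21) = 1.
One solution: (378, 551).
General: p = 378 + 462t, q = 551 - 89t.
p ≥ 0 ⇒ t ≥ 0; q ≥ 0 ⇒ t ≤ 6. So t ∈ [0, 6]: 7 solutions.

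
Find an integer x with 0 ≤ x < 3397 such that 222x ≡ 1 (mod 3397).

gcd(3397, 222) = 1.
By Bézout, 222*(811) + 3397*(-53) = 1.
So 222*811 ≡ 1 (mod 3397), and 811 mod 3397 = 811.

811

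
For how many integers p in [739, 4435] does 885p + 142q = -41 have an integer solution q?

26

gcd(885, 142):
  885 = 6·142 + 33
  142 = 4·33 + 10
  33 = 3·10 + 3
  10 = 3·3 + 1
  3 = 3·1
so gcd(885, 142) = 1.
Back-substitute for Bézout coefficients:
  1 = 10 - 3·3
  ... = 885·(-43) + 142·(268)
Scale by -41: particular solution (1763, -10988); reduce p mod 142: (59, -368).
General solution: p = 59 + 142t, q = -368 - 885t for integer t.
739 ≤ 59 + 142t ≤ 4435 gives t ∈ [5, 30], which is 26 values.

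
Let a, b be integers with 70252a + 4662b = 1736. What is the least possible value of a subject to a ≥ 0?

gcd(70252, 4662):
  70252 = 15*4662 + 322
  4662 = 14*322 + 154
  322 = 2*154 + 14
  154 = 11*14
so gcd(70252, 4662) = 14.
14 divides 1736, so solutions exist.
Back-substitute for Bézout coefficients:
  14 = 322 - 2*154
  ... = 70252*(29) + 4662*(-437)
Scale by 1736/14 = 124: (a₀, b₀) = (3596, -54188).
General solution: a = 3596 + 333t, b = -54188 - 5018t for integer t.
a ≥ 0: smallest is 3596 mod 333 = 266 (at t = -10), with b = -4008.

266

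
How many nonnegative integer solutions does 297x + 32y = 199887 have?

21

gcd(297, 32):
  297 = 9*32 + 9
  32 = 3*9 + 5
  9 = 1*5 + 4
  5 = 1*4 + 1
  4 = 4*1
so gcd(297, 32) = 1.
Back-substitute for Bézout coefficients:
  1 = 5 - 1*4
  ... = 297*(-7) + 32*(65)
Scale by 199887: one solution is (-1399209, 12992655). Reduce x mod 32: (23, 6033).
General: x = 23 + 32t, y = 6033 - 297t.
x ≥ 0 ⇒ t ≥ 0; y ≥ 0 ⇒ t ≤ 20. So t ∈ [0, 20]: 21 solutions.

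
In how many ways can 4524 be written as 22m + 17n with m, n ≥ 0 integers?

12

gcd(22, 17) = 1  (22 = 1*17 + 5, 17 = 3*5 + 2, 5 = 2*2 + 1, 2 = 2*1).
Back-substituting, 22*(7) + 17*(-9) = 1.
Scale by 4524: one solution is (31668, -40716). Reduce m mod 17: (14, 248).
General: m = 14 + 17t, n = 248 - 22t.
m ≥ 0 ⇒ t ≥ 0; n ≥ 0 ⇒ t ≤ 11. So t ∈ [0, 11]: 12 solutions.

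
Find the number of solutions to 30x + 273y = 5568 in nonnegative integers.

gcd(273, 30) = 3.
By Bézout, 30·(-9) + 273·(1) = 3.
One solution: (40, 16).
General: x = 40 + 91t, y = 16 - 10t.
x ≥ 0 ⇒ t ≥ 0; y ≥ 0 ⇒ t ≤ 1. So t ∈ [0, 1]: 2 solutions.

2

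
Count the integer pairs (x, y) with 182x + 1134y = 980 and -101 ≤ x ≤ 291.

gcd(1134, 182):
  1134 = 6×182 + 42
  182 = 4×42 + 14
  42 = 3×14
so gcd(1134, 182) = 14.
Back-substitute for Bézout coefficients:
  14 = 182 - 4×42
  ... = 182×(25) + 1134×(-4)
Scale by 70: particular solution (1750, -280); reduce x mod 81: (49, -7).
General solution: x = 49 + 81t, y = -7 - 13t for integer t.
-101 ≤ 49 + 81t ≤ 291 gives t ∈ [-1, 2], which is 4 values.

4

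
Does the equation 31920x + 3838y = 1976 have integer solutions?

gcd(31920, 3838) = 38  (31920 = 8·3838 + 1216, 3838 = 3·1216 + 190, 1216 = 6·190 + 76, 190 = 2·76 + 38, 76 = 2·38).
38 divides 1976, so integer solutions exist.

yes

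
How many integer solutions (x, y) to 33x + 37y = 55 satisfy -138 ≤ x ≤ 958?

gcd(37, 33) = 1  (37 = 1·33 + 4, 33 = 8·4 + 1, 4 = 4·1).
Back-substituting, 33·(9) + 37·(-8) = 1.
Scale by 55: particular solution (495, -440); reduce x mod 37: (14, -11).
General solution: x = 14 + 37t, y = -11 - 33t for integer t.
-138 ≤ 14 + 37t ≤ 958 gives t ∈ [-4, 25], which is 30 values.

30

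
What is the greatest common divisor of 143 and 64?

gcd(143, 64) = 1  (143 = 2×64 + 15, 64 = 4×15 + 4, 15 = 3×4 + 3, 4 = 1×3 + 1, 3 = 3×1).

1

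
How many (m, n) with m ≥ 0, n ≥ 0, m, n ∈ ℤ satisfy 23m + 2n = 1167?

gcd(23, 2) = 1.
By Bézout, 23·(1) + 2·(-11) = 1.
One solution: (1, 572).
General: m = 1 + 2t, n = 572 - 23t.
m ≥ 0 ⇒ t ≥ 0; n ≥ 0 ⇒ t ≤ 24. So t ∈ [0, 24]: 25 solutions.

25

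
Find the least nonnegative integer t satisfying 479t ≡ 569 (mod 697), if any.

gcd(697, 479) = 1  (697 = 1·479 + 218, 479 = 2·218 + 43, 218 = 5·43 + 3, 43 = 14·3 + 1, 3 = 3·1).
1 divides 569, so solutions exist.
Back-substituting, 479·(227) + 697·(-156) = 1.
So 479·(227) ≡ 1 (mod 697); multiply by 569: t ≡ 129163 (mod 697).
Smallest nonnegative: t = 129163 mod 697 = 218.

218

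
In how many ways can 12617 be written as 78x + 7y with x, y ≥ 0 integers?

23

gcd(78, 7):
  78 = 11·7 + 1
  7 = 7·1
so gcd(78, 7) = 1.
Back-substitute for Bézout coefficients:
  1 = 78 - 11·7
  ... = 78·(1) + 7·(-11)
Scale by 12617: one solution is (12617, -138787). Reduce x mod 7: (3, 1769).
General: x = 3 + 7t, y = 1769 - 78t.
x ≥ 0 ⇒ t ≥ 0; y ≥ 0 ⇒ t ≤ 22. So t ∈ [0, 22]: 23 solutions.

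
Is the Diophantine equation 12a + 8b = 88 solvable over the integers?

yes

gcd(12, 8) = 4  (12 = 1×8 + 4, 8 = 2×4).
4 divides 88, so integer solutions exist.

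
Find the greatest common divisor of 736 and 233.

1

gcd(736, 233) = 1  (736 = 3*233 + 37, 233 = 6*37 + 11, 37 = 3*11 + 4, 11 = 2*4 + 3, 4 = 1*3 + 1, 3 = 3*1).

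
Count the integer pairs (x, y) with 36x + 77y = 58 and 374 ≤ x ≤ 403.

gcd(77, 36):
  77 = 2×36 + 5
  36 = 7×5 + 1
  5 = 5×1
so gcd(77, 36) = 1.
Back-substitute for Bézout coefficients:
  1 = 36 - 7×5
  ... = 36×(15) + 77×(-7)
Scale by 58: particular solution (870, -406); reduce x mod 77: (23, -10).
General solution: x = 23 + 77t, y = -10 - 36t for integer t.
374 ≤ 23 + 77t ≤ 403 gives t ∈ [5, 4], which is 0 values.

0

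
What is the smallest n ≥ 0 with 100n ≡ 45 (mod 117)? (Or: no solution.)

18

gcd(117, 100) = 1  (117 = 1×100 + 17, 100 = 5×17 + 15, 17 = 1×15 + 2, 15 = 7×2 + 1, 2 = 2×1).
1 divides 45, so solutions exist.
Back-substituting, 100×(55) + 117×(-47) = 1.
So 100×(55) ≡ 1 (mod 117); multiply by 45: n ≡ 2475 (mod 117).
Smallest nonnegative: n = 2475 mod 117 = 18.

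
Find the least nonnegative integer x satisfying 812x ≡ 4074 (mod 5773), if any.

4285

gcd(5773, 812) = 1.
1 divides 4074, so solutions exist.
By Bézout, 812·(-519) + 5773·(73) = 1.
So 812·(-519) ≡ 1 (mod 5773); multiply by 4074: x ≡ -2114406 (mod 5773).
Smallest nonnegative: x = -2114406 mod 5773 = 4285.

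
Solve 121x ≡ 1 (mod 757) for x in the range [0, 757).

gcd(757, 121) = 1  (757 = 6·121 + 31, 121 = 3·31 + 28, 31 = 1·28 + 3, 28 = 9·3 + 1, 3 = 3·1).
Back-substituting, 121·(244) + 757·(-39) = 1.
So 121·244 ≡ 1 (mod 757), and 244 mod 757 = 244.

244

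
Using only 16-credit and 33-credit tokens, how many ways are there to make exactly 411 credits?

Need nonnegative integers with 16j + 33k = 411.
gcd(16, 33) = 1, and 16·(-2) + 33·(1) = 1.
So (j₀, k₀) = (-822, 411); general j = -822 + 33t, k = 411 - 16t.
j ≥ 0 ⇒ t ≥ 25; k ≥ 0 ⇒ t ≤ 25. That's 1 value of t.

1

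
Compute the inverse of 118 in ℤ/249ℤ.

gcd(249, 118) = 1  (249 = 2·118 + 13, 118 = 9·13 + 1, 13 = 13·1).
Back-substituting, 118·(19) + 249·(-9) = 1.
So 118·19 ≡ 1 (mod 249), and 19 mod 249 = 19.

19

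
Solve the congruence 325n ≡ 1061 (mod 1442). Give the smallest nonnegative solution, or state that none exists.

1077

gcd(1442, 325) = 1.
1 divides 1061, so solutions exist.
By Bézout, 325·(-457) + 1442·(103) = 1.
So 325·(-457) ≡ 1 (mod 1442); multiply by 1061: n ≡ -484877 (mod 1442).
Smallest nonnegative: n = -484877 mod 1442 = 1077.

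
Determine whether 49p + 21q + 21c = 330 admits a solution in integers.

gcd(49, 21) = 7.
gcd(7, 21) = 7.
7 does not divide 330 (remainder 1), so no integer solutions.

no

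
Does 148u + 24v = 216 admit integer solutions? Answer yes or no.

gcd(148, 24) = 4.
4 divides 216, so integer solutions exist.

yes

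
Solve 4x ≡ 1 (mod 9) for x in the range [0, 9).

7

gcd(9, 4) = 1  (9 = 2*4 + 1, 4 = 4*1).
Back-substituting, 4*(-2) + 9*(1) = 1.
So 4*-2 ≡ 1 (mod 9), and -2 mod 9 = 7.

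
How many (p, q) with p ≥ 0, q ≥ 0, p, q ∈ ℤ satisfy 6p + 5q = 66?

gcd(6, 5) = 1  (6 = 1×5 + 1, 5 = 5×1).
Back-substituting, 6×(1) + 5×(-1) = 1.
Scale by 66: one solution is (66, -66). Reduce p mod 5: (1, 12).
General: p = 1 + 5t, q = 12 - 6t.
p ≥ 0 ⇒ t ≥ 0; q ≥ 0 ⇒ t ≤ 2. So t ∈ [0, 2]: 3 solutions.

3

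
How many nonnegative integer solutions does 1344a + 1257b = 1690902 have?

gcd(1344, 1257) = 3  (1344 = 1*1257 + 87, 1257 = 14*87 + 39, 87 = 2*39 + 9, 39 = 4*9 + 3, 9 = 3*3).
Back-substituting, 1344*(-130) + 1257*(139) = 3.
Scale by 563634: one solution is (-73272420, 78345126). Reduce a mod 419: (205, 1126).
General: a = 205 + 419t, b = 1126 - 448t.
a ≥ 0 ⇒ t ≥ 0; b ≥ 0 ⇒ t ≤ 2. So t ∈ [0, 2]: 3 solutions.

3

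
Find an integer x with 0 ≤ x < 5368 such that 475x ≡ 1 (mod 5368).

1051

gcd(5368, 475) = 1  (5368 = 11*475 + 143, 475 = 3*143 + 46, 143 = 3*46 + 5, 46 = 9*5 + 1, 5 = 5*1).
Back-substituting, 475*(1051) + 5368*(-93) = 1.
So 475*1051 ≡ 1 (mod 5368), and 1051 mod 5368 = 1051.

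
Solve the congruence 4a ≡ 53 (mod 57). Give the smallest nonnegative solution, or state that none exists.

56

gcd(57, 4) = 1.
1 divides 53, so solutions exist.
By Bézout, 4×(-14) + 57×(1) = 1.
So 4×(-14) ≡ 1 (mod 57); multiply by 53: a ≡ -742 (mod 57).
Smallest nonnegative: a = -742 mod 57 = 56.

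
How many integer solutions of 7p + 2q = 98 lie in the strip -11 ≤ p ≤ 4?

gcd(7, 2):
  7 = 3×2 + 1
  2 = 2×1
so gcd(7, 2) = 1.
Back-substitute for Bézout coefficients:
  1 = 7 - 3×2
  ... = 7×(1) + 2×(-3)
Scale by 98: particular solution (98, -294); reduce p mod 2: (0, 49).
General solution: p = 0 + 2t, q = 49 - 7t for integer t.
-11 ≤ 0 + 2t ≤ 4 gives t ∈ [-5, 2], which is 8 values.

8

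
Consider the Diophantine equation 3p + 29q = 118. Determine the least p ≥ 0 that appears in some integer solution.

gcd(29, 3):
  29 = 9×3 + 2
  3 = 1×2 + 1
  2 = 2×1
so gcd(29, 3) = 1.
1 divides 118, so solutions exist.
Back-substitute for Bézout coefficients:
  1 = 3 - 1×2
  ... = 3×(10) + 29×(-1)
Scale by 118/1 = 118: (p₀, q₀) = (1180, -118).
General solution: p = 1180 + 29t, q = -118 - 3t for integer t.
p ≥ 0: smallest is 1180 mod 29 = 20 (at t = -40), with q = 2.

20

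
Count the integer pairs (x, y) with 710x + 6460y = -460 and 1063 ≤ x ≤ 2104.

1

gcd(6460, 710) = 10.
By Bézout, 710*(91) + 6460*(-10) = 10.
Particular solution: (336, -37).
General solution: x = 336 + 646t, y = -37 - 71t for integer t.
1063 ≤ 336 + 646t ≤ 2104 gives t ∈ [2, 2], which is 1 value.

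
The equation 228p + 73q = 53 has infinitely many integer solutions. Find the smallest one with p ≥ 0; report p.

gcd(228, 73) = 1.
1 divides 53, so solutions exist.
By Bézout, 228·(-8) + 73·(25) = 1.
Scale by 53/1 = 53: (p₀, q₀) = (-424, 1325).
General solution: p = -424 + 73t, q = 1325 - 228t for integer t.
p ≥ 0: smallest is -424 mod 73 = 14 (at t = 6), with q = -43.

14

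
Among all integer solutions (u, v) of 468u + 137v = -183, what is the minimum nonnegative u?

gcd(468, 137) = 1  (468 = 3×137 + 57, 137 = 2×57 + 23, 57 = 2×23 + 11, 23 = 2×11 + 1, 11 = 11×1).
1 divides -183, so solutions exist.
Back-substituting, 468×(-12) + 137×(41) = 1.
Scale by -183/1 = -183: (u₀, v₀) = (2196, -7503).
General solution: u = 2196 + 137t, v = -7503 - 468t for integer t.
u ≥ 0: smallest is 2196 mod 137 = 4 (at t = -16), with v = -15.

4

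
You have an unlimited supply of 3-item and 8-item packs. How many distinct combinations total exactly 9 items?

1

Need nonnegative integers with 3j + 8k = 9.
gcd(3, 8) = 1, and 3·(3) + 8·(-1) = 1.
So (j₀, k₀) = (27, -9); general j = 27 + 8t, k = -9 - 3t.
j ≥ 0 ⇒ t ≥ -3; k ≥ 0 ⇒ t ≤ -3. That's 1 value of t.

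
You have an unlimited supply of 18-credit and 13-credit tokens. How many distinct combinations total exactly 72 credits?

1

Need nonnegative integers with 18j + 13k = 72.
gcd(18, 13) = 1, and 18·(-5) + 13·(7) = 1.
So (j₀, k₀) = (-360, 504); general j = -360 + 13t, k = 504 - 18t.
j ≥ 0 ⇒ t ≥ 28; k ≥ 0 ⇒ t ≤ 28. That's 1 value of t.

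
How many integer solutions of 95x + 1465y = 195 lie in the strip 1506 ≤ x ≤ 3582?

gcd(1465, 95):
  1465 = 15·95 + 40
  95 = 2·40 + 15
  40 = 2·15 + 10
  15 = 1·10 + 5
  10 = 2·5
so gcd(1465, 95) = 5.
Back-substitute for Bézout coefficients:
  5 = 15 - 1·10
  ... = 95·(108) + 1465·(-7)
Scale by 39: particular solution (4212, -273); reduce x mod 293: (110, -7).
General solution: x = 110 + 293t, y = -7 - 19t for integer t.
1506 ≤ 110 + 293t ≤ 3582 gives t ∈ [5, 11], which is 7 values.

7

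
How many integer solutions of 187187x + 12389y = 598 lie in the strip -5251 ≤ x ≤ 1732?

7

gcd(187187, 12389) = 13  (187187 = 15*12389 + 1352, 12389 = 9*1352 + 221, 1352 = 6*221 + 26, 221 = 8*26 + 13, 26 = 2*13).
Back-substituting, 187187*(-449) + 12389*(6784) = 13.
Scale by 46: particular solution (-20654, 312064); reduce x mod 953: (312, -4714).
General solution: x = 312 + 953t, y = -4714 - 14399t for integer t.
-5251 ≤ 312 + 953t ≤ 1732 gives t ∈ [-5, 1], which is 7 values.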